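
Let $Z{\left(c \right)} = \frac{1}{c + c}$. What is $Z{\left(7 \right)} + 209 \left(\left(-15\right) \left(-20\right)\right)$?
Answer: $\frac{877801}{14} \approx 62700.0$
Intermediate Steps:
$Z{\left(c \right)} = \frac{1}{2 c}$
$Z{\left(7 \right)} + 209 \left(\left(-15\right) \left(-20\right)\right) = \frac{1}{2 \cdot 7} + 209 \left(\left(-15\right) \left(-20\right)\right) = \frac{1}{2} \cdot \frac{1}{7} + 209 \cdot 300 = \frac{1}{14} + 62700 = \frac{877801}{14}$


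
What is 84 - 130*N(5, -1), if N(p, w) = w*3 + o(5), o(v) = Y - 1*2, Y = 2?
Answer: 474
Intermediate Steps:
o(v) = 0 (o(v) = 2 - 1*2 = 2 - 2 = 0)
N(p, w) = 3*w (N(p, w) = w*3 + 0 = 3*w + 0 = 3*w)
84 - 130*N(5, -1) = 84 - 390*(-1) = 84 - 130*(-3) = 84 + 390 = 474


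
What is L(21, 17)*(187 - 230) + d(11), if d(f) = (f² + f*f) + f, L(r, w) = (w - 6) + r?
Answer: -1123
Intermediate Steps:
L(r, w) = -6 + r + w (L(r, w) = (-6 + w) + r = -6 + r + w)
d(f) = f + 2*f² (d(f) = (f² + f²) + f = 2*f² + f = f + 2*f²)
L(21, 17)*(187 - 230) + d(11) = (-6 + 21 + 17)*(187 - 230) + 11*(1 + 2*11) = 32*(-43) + 11*(1 + 22) = -1376 + 11*23 = -1376 + 253 = -1123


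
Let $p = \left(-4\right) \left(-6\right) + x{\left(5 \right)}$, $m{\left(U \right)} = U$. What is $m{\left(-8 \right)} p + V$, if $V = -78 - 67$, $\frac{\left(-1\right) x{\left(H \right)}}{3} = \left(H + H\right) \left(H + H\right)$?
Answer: $2063$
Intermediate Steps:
$x{\left(H \right)} = - 12 H^{2}$ ($x{\left(H \right)} = - 3 \left(H + H\right) \left(H + H\right) = - 3 \cdot 2 H 2 H = - 3 \cdot 4 H^{2} = - 12 H^{2}$)
$p = -276$ ($p = \left(-4\right) \left(-6\right) - 12 \cdot 5^{2} = 24 - 300 = -276$)
$V = -145$ ($V = -78 - 67 = -145$)
$m{\left(-8 \right)} p + V = \left(-8\right) \left(-276\right) - 145 = 2208 - 145 = 2063$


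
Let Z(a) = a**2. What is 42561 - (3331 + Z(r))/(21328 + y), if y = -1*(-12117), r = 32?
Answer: 284689658/6689 ≈ 42561.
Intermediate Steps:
y = 12117
42561 - (3331 + Z(r))/(21328 + y) = 42561 - (3331 + 32**2)/(21328 + 12117) = 42561 - (3331 + 1024)/33445 = 42561 - 4355/33445 = 42561 - 1*871/6689 = 42561 - 871/6689 = 284689658/6689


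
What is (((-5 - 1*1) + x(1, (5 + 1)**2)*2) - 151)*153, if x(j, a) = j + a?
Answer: -12699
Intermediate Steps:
x(j, a) = a + j
(((-5 - 1*1) + x(1, (5 + 1)**2)*2) - 151)*153 = (((-5 - 1*1) + ((5 + 1)**2 + 1)*2) - 151)*153 = (((-5 - 1) + (6**2 + 1)*2) - 151)*153 = ((-6 + (36 + 1)*2) - 151)*153 = ((-6 + 37*2) - 151)*153 = ((-6 + 74) - 151)*153 = (68 - 151)*153 = -83*153 = -12699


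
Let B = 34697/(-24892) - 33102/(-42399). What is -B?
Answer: 10272113/16752316 ≈ 0.61318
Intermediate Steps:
B = -10272113/16752316 (B = 34697*(-1/24892) - 33102*(-1/42399) = -34697/24892 + 3678/4711 = -10272113/16752316 ≈ -0.61318)
-B = -1*(-10272113/16752316) = 10272113/16752316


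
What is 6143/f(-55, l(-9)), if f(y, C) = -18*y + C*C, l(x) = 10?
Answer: 6143/1090 ≈ 5.6358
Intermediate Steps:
f(y, C) = C² - 18*y (f(y, C) = -18*y + C² = C² - 18*y)
6143/f(-55, l(-9)) = 6143/(10² - 18*(-55)) = 6143/(100 + 990) = 6143/1090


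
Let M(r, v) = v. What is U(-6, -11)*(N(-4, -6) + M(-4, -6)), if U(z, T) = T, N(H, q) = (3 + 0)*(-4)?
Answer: 198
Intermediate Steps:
N(H, q) = -12 (N(H, q) = 3*(-4) = -12)
U(-6, -11)*(N(-4, -6) + M(-4, -6)) = -11*(-12 - 6) = -11*(-18) = 198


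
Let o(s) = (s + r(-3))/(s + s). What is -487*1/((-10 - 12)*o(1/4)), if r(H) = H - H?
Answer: 487/11 ≈ 44.273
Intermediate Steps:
r(H) = 0
o(s) = ½ (o(s) = (s + 0)/(s + s) = s/((2*s)) = s*(1/(2*s)) = ½)
-487*1/((-10 - 12)*o(1/4)) = -487*2/(-10 - 12) = -487/((½)*(-22)) = -487/(-11) = -487*(-1/11) = 487/11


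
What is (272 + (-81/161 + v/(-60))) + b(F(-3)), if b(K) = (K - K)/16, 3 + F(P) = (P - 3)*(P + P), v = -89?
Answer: 2636989/9660 ≈ 272.98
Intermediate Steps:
F(P) = -3 + 2*P*(-3 + P) (F(P) = -3 + (P - 3)*(P + P) = -3 + (-3 + P)*(2*P) = -3 + 2*P*(-3 + P))
b(K) = 0 (b(K) = 0*(1/16) = 0)
(272 + (-81/161 + v/(-60))) + b(F(-3)) = (272 + (-81/161 - 89/(-60))) + 0 = (272 + (-81*1/161 - 89*(-1/60))) + 0 = (272 + (-81/161 + 89/60)) + 0 = (272 + 9469/9660) + 0 = 2636989/9660 + 0 = 2636989/9660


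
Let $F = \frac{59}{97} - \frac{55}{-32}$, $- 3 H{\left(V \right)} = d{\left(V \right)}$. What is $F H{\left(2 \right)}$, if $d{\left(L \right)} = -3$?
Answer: $\frac{7223}{3104} \approx 2.327$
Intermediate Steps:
$H{\left(V \right)} = 1$ ($H{\left(V \right)} = \left(- \frac{1}{3}\right) \left(-3\right) = 1$)
$F = \frac{7223}{3104}$ ($F = 59 \cdot \frac{1}{97} - - \frac{55}{32} = \frac{59}{97} + \frac{55}{32} = \frac{7223}{3104} \approx 2.327$)
$F H{\left(2 \right)} = \frac{7223}{3104} \cdot 1 = \frac{7223}{3104}$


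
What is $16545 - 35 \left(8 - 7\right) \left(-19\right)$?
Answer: $17210$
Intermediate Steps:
$16545 - 35 \left(8 - 7\right) \left(-19\right) = 16545 - 35 \cdot 1 \left(-19\right) = 16545 - 35 \left(-19\right) = 16545 - -665 = 16545 + 665 = 17210$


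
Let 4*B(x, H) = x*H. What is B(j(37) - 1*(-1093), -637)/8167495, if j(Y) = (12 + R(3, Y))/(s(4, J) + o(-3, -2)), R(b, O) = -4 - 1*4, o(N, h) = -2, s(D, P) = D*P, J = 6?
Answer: -218855/10267708 ≈ -0.021315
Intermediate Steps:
R(b, O) = -8 (R(b, O) = -4 - 4 = -8)
j(Y) = 2/11 (j(Y) = (12 - 8)/(4*6 - 2) = 4/(24 - 2) = 4/22 = 4*(1/22) = 2/11)
B(x, H) = H*x/4 (B(x, H) = (x*H)/4 = (H*x)/4 = H*x/4)
B(j(37) - 1*(-1093), -637)/8167495 = ((¼)*(-637)*(2/11 - 1*(-1093)))/8167495 = ((¼)*(-637)*(2/11 + 1093))*(1/8167495) = ((¼)*(-637)*(12025/11))*(1/8167495) = -7659925/44*1/8167495 = -218855/10267708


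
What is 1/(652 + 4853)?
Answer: 1/5505 ≈ 0.00018165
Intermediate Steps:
1/(652 + 4853) = 1/5505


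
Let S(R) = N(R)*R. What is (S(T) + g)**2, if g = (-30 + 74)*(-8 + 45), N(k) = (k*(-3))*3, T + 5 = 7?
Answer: 2534464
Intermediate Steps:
T = 2 (T = -5 + 7 = 2)
N(k) = -9*k (N(k) = -3*k*3 = -9*k)
S(R) = -9*R**2 (S(R) = (-9*R)*R = -9*R**2)
g = 1628 (g = 44*37 = 1628)
(S(T) + g)**2 = (-9*2**2 + 1628)**2 = (-9*4 + 1628)**2 = (-36 + 1628)**2 = 1592**2 = 2534464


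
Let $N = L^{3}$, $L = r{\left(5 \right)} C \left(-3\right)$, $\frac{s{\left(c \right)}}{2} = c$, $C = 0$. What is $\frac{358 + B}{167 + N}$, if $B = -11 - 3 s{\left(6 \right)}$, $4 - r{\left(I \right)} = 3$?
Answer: $\frac{311}{167} \approx 1.8623$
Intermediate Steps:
$r{\left(I \right)} = 1$ ($r{\left(I \right)} = 4 - 3 = 1$)
$s{\left(c \right)} = 2 c$
$L = 0$ ($L = 1 \cdot 0 \left(-3\right) = 0 \left(-3\right) = 0$)
$B = -47$ ($B = -11 - 3 \cdot 2 \cdot 6 = -11 - 36 = -47$)
$N = 0$ ($N = 0^{3} = 0$)
$\frac{358 + B}{167 + N} = \frac{358 - 47}{167 + 0} = \frac{311}{167}$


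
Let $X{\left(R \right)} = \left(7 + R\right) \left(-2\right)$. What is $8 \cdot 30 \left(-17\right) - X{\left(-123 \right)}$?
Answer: $-4312$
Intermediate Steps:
$X{\left(R \right)} = -14 - 2 R$
$8 \cdot 30 \left(-17\right) - X{\left(-123 \right)} = 8 \cdot 30 \left(-17\right) - \left(-14 - -246\right) = 240 \left(-17\right) - \left(-14 + 246\right) = -4080 - 232 = -4312$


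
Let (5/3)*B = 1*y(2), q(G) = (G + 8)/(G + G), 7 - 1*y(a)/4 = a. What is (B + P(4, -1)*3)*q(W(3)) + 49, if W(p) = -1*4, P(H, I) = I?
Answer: 89/2 ≈ 44.500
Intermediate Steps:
y(a) = 28 - 4*a
W(p) = -4
q(G) = (8 + G)/(2*G) (q(G) = (8 + G)/((2*G)) = (8 + G)*(1/(2*G)) = (8 + G)/(2*G))
B = 12 (B = 3*(1*(28 - 4*2))/5 = 3*(1*(28 - 8))/5 = 3*(1*20)/5 = (⅗)*20 = 12)
(B + P(4, -1)*3)*q(W(3)) + 49 = (12 - 1*3)*((½)*(8 - 4)/(-4)) + 49 = (12 - 3)*((½)*(-¼)*4) + 49 = 9*(-½) + 49 = -9/2 + 49 = 89/2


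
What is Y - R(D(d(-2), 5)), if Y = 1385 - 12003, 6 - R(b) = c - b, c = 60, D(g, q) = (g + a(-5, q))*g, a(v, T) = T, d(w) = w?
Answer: -10558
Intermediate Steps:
D(g, q) = g*(g + q) (D(g, q) = (g + q)*g = g*(g + q))
R(b) = -54 + b (R(b) = 6 - (60 - b) = 6 + (-60 + b) = -54 + b)
Y = -10618
Y - R(D(d(-2), 5)) = -10618 - (-54 - 2*(-2 + 5)) = -10618 - (-54 - 2*3) = -10618 - (-54 - 6) = -10618 - 1*(-60) = -10618 + 60 = -10558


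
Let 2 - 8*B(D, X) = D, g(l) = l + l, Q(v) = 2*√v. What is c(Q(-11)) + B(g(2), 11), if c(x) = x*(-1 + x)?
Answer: -177/4 - 2*I*√11 ≈ -44.25 - 6.6332*I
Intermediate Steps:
g(l) = 2*l
B(D, X) = ¼ - D/8
c(Q(-11)) + B(g(2), 11) = (2*√(-11))*(-1 + 2*√(-11)) + (¼ - 2/4) = (2*(I*√11))*(-1 + 2*(I*√11)) + (¼ - ⅛*4) = (2*I*√11)*(-1 + 2*I*√11) + (¼ - ½) = 2*I*√11*(-1 + 2*I*√11) - ¼ = -¼ + 2*I*√11*(-1 + 2*I*√11)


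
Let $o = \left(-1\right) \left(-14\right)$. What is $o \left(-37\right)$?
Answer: $-518$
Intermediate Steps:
$o = 14$
$o \left(-37\right) = 14 \left(-37\right) = -518$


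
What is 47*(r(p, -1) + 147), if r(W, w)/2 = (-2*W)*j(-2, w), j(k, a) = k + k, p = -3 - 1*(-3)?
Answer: 6909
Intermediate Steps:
p = 0 (p = -3 + 3 = 0)
j(k, a) = 2*k
r(W, w) = 16*W (r(W, w) = 2*((-2*W)*(2*(-2))) = 2*(-2*W*(-4)) = 2*(8*W) = 16*W)
47*(r(p, -1) + 147) = 47*(16*0 + 147) = 47*(0 + 147) = 47*147 = 6909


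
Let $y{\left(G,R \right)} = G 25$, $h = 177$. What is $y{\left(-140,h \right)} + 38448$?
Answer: $34948$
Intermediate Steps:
$y{\left(G,R \right)} = 25 G$
$y{\left(-140,h \right)} + 38448 = 25 \left(-140\right) + 38448 = -3500 + 38448 = 34948$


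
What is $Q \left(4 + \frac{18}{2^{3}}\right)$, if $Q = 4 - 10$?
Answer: $- \frac{75}{2} \approx -37.5$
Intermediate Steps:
$Q = -6$ ($Q = 4 - 10 = -6$)
$Q \left(4 + \frac{18}{2^{3}}\right) = - 6 \left(4 + \frac{18}{2^{3}}\right) = - 6 \left(4 + \frac{18}{8}\right) = - 6 \left(4 + 18 \cdot \frac{1}{8}\right) = - 6 \left(4 + \frac{9}{4}\right) = \left(-6\right) \frac{25}{4} = - \frac{75}{2}$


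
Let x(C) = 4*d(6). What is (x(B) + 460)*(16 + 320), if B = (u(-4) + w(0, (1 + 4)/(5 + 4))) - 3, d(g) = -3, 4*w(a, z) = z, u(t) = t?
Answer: 150528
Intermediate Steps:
w(a, z) = z/4
B = -247/36 (B = (-4 + ((1 + 4)/(5 + 4))/4) - 3 = (-4 + (5/9)/4) - 3 = (-4 + (5*(⅑))/4) - 3 = (-4 + (¼)*(5/9)) - 3 = (-4 + 5/36) - 3 = -139/36 - 3 = -247/36 ≈ -6.8611)
x(C) = -12 (x(C) = 4*(-3) = -12)
(x(B) + 460)*(16 + 320) = (-12 + 460)*(16 + 320) = 448*336 = 150528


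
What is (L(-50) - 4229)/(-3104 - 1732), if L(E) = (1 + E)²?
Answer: 457/1209 ≈ 0.37800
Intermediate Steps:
(L(-50) - 4229)/(-3104 - 1732) = ((1 - 50)² - 4229)/(-3104 - 1732) = ((-49)² - 4229)/(-4836) = (2401 - 4229)*(-1/4836) = -1828*(-1/4836) = 457/1209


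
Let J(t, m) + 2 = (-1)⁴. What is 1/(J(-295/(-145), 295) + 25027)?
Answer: 1/25026 ≈ 3.9958e-5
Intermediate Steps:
J(t, m) = -1 (J(t, m) = -2 + (-1)⁴ = -2 + 1 = -1)
1/(J(-295/(-145), 295) + 25027) = 1/(-1 + 25027) = 1/25026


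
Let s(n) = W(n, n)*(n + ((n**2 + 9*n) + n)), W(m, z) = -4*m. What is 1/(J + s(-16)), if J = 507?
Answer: 1/5627 ≈ 0.00017771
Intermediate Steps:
s(n) = -4*n*(n**2 + 11*n) (s(n) = (-4*n)*(n + ((n**2 + 9*n) + n)) = (-4*n)*(n + (n**2 + 10*n)) = (-4*n)*(n**2 + 11*n) = -4*n*(n**2 + 11*n))
1/(J + s(-16)) = 1/(507 + 4*(-16)**2*(-11 - 1*(-16))) = 1/(507 + 4*256*(-11 + 16)) = 1/(507 + 4*256*5) = 1/(507 + 5120) = 1/5627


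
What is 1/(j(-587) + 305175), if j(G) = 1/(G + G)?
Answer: 1174/358275449 ≈ 3.2768e-6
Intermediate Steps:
j(G) = 1/(2*G)
1/(j(-587) + 305175) = 1/((½)/(-587) + 305175) = 1/((½)*(-1/587) + 305175) = 1/(-1/1174 + 305175) = 1/(358275449/1174) = 1174/358275449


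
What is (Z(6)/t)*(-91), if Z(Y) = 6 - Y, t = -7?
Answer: 0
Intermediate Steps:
(Z(6)/t)*(-91) = ((6 - 1*6)/(-7))*(-91) = ((6 - 6)*(-⅐))*(-91) = (0*(-⅐))*(-91) = 0*(-91) = 0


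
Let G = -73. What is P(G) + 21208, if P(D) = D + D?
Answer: 21062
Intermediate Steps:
P(D) = 2*D
P(G) + 21208 = 2*(-73) + 21208 = -146 + 21208 = 21062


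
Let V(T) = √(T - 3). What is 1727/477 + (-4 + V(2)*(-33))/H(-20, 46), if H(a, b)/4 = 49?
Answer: 84146/23373 - 33*I/196 ≈ 3.6001 - 0.16837*I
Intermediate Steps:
V(T) = √(-3 + T)
H(a, b) = 196 (H(a, b) = 4*49 = 196)
1727/477 + (-4 + V(2)*(-33))/H(-20, 46) = 1727/477 + (-4 + √(-3 + 2)*(-33))/196 = 1727*(1/477) + (-4 + √(-1)*(-33))*(1/196) = 1727/477 + (-4 + I*(-33))*(1/196) = 1727/477 + (-4 - 33*I)*(1/196) = 1727/477 + (-1/49 - 33*I/196) = 84146/23373 - 33*I/196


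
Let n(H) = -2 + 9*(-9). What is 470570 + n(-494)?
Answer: 470487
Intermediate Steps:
n(H) = -83 (n(H) = -2 - 81 = -83)
470570 + n(-494) = 470570 - 83 = 470487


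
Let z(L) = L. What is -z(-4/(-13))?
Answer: -4/13 ≈ -0.30769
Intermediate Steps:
-z(-4/(-13)) = -(-4)/(-13) = -(-4)*(-1)/13 = -1*4/13 = -4/13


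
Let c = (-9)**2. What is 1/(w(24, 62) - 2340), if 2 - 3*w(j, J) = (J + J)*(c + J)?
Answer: -1/8250 ≈ -0.00012121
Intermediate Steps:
c = 81
w(j, J) = 2/3 - 2*J*(81 + J)/3 (w(j, J) = 2/3 - (J + J)*(81 + J)/3 = 2/3 - 2*J*(81 + J)/3)
1/(w(24, 62) - 2340) = 1/((2/3 - 54*62 - 2/3*62**2) - 2340) = 1/((2/3 - 3348 - 2/3*3844) - 2340) = 1/((2/3 - 3348 - 7688/3) - 2340) = 1/(-5910 - 2340) = 1/(-8250) = -1/8250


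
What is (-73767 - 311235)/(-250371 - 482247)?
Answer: 21389/40701 ≈ 0.52552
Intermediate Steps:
(-73767 - 311235)/(-250371 - 482247) = -385002/(-732618) = -385002*(-1/732618) = 21389/40701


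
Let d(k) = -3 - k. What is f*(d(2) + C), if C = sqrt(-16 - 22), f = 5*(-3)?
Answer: 75 - 15*I*sqrt(38) ≈ 75.0 - 92.466*I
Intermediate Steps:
f = -15
C = I*sqrt(38) (C = sqrt(-38) = I*sqrt(38) ≈ 6.1644*I)
f*(d(2) + C) = -15*((-3 - 1*2) + I*sqrt(38)) = -15*((-3 - 2) + I*sqrt(38)) = -15*(-5 + I*sqrt(38)) = 75 - 15*I*sqrt(38)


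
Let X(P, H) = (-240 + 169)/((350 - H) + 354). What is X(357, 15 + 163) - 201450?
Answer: -105962771/526 ≈ -2.0145e+5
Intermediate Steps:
X(P, H) = -71/(704 - H)
X(357, 15 + 163) - 201450 = 71/(-704 + (15 + 163)) - 201450 = 71/(-704 + 178) - 201450 = 71/(-526) - 201450 = 71*(-1/526) - 201450 = -71/526 - 201450 = -105962771/526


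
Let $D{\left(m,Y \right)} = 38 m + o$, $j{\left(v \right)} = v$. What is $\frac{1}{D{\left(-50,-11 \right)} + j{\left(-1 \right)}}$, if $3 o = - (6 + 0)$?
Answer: $- \frac{1}{1903} \approx -0.00052549$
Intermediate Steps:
$o = -2$ ($o = \frac{\left(-1\right) \left(6 + 0\right)}{3} = \frac{\left(-1\right) 6}{3} = \frac{1}{3} \left(-6\right) = -2$)
$D{\left(m,Y \right)} = -2 + 38 m$ ($D{\left(m,Y \right)} = 38 m - 2 = -2 + 38 m$)
$\frac{1}{D{\left(-50,-11 \right)} + j{\left(-1 \right)}} = \frac{1}{\left(-2 + 38 \left(-50\right)\right) - 1} = \frac{1}{\left(-2 - 1900\right) - 1} = \frac{1}{-1902 - 1} = \frac{1}{-1903} = - \frac{1}{1903}$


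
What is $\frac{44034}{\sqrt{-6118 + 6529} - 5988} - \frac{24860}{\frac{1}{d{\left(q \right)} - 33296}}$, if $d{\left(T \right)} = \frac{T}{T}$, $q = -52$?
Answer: $\frac{9892760387988836}{11951911} - \frac{14678 \sqrt{411}}{11951911} \approx 8.2771 \cdot 10^{8}$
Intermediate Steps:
$d{\left(T \right)} = 1$
$\frac{44034}{\sqrt{-6118 + 6529} - 5988} - \frac{24860}{\frac{1}{d{\left(q \right)} - 33296}} = \frac{44034}{\sqrt{-6118 + 6529} - 5988} - \frac{24860}{\frac{1}{1 - 33296}} = \frac{44034}{\sqrt{411} - 5988} - \frac{24860}{\frac{1}{-33295}} = \frac{44034}{-5988 + \sqrt{411}} - \frac{24860}{- \frac{1}{33295}} = \frac{44034}{-5988 + \sqrt{411}} - -827713700 = \frac{44034}{-5988 + \sqrt{411}} + 827713700 = 827713700 + \frac{44034}{-5988 + \sqrt{411}}$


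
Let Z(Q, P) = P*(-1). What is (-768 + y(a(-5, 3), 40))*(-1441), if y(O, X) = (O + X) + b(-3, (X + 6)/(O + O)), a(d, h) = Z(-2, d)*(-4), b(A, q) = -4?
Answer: 1083632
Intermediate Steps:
Z(Q, P) = -P
a(d, h) = 4*d (a(d, h) = -d*(-4) = 4*d)
y(O, X) = -4 + O + X (y(O, X) = (O + X) - 4 = -4 + O + X)
(-768 + y(a(-5, 3), 40))*(-1441) = (-768 + (-4 + 4*(-5) + 40))*(-1441) = (-768 + (-4 - 20 + 40))*(-1441) = (-768 + 16)*(-1441) = -752*(-1441) = 1083632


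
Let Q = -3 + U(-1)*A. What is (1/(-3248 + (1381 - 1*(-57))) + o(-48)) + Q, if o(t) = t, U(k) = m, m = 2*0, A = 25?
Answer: -92311/1810 ≈ -51.001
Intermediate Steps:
m = 0
U(k) = 0
Q = -3 (Q = -3 + 0*25 = -3 + 0 = -3)
(1/(-3248 + (1381 - 1*(-57))) + o(-48)) + Q = (1/(-3248 + (1381 - 1*(-57))) - 48) - 3 = (1/(-3248 + (1381 + 57)) - 48) - 3 = (1/(-3248 + 1438) - 48) - 3 = (1/(-1810) - 48) - 3 = (-1/1810 - 48) - 3 = -86881/1810 - 3 = -92311/1810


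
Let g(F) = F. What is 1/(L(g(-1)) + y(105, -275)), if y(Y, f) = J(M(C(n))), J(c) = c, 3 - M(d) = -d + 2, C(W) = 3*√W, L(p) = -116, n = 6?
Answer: -115/13171 - 3*√6/13171 ≈ -0.0092892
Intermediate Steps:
M(d) = 1 + d (M(d) = 3 - (-d + 2) = 3 - (2 - d) = 3 + (-2 + d) = 1 + d)
y(Y, f) = 1 + 3*√6
1/(L(g(-1)) + y(105, -275)) = 1/(-116 + (1 + 3*√6)) = 1/(-115 + 3*√6)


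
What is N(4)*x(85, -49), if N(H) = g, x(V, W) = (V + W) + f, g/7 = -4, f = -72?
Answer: 1008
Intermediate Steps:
g = -28 (g = 7*(-4) = -28)
x(V, W) = -72 + V + W (x(V, W) = (V + W) - 72 = -72 + V + W)
N(H) = -28
N(4)*x(85, -49) = -28*(-72 + 85 - 49) = -28*(-36) = 1008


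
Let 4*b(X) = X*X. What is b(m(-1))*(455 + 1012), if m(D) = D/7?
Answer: 1467/196 ≈ 7.4847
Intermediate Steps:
m(D) = D/7 (m(D) = D*(⅐) = D/7)
b(X) = X²/4 (b(X) = (X*X)/4 = X²/4)
b(m(-1))*(455 + 1012) = (((⅐)*(-1))²/4)*(455 + 1012) = ((-⅐)²/4)*1467 = ((¼)*(1/49))*1467 = (1/196)*1467 = 1467/196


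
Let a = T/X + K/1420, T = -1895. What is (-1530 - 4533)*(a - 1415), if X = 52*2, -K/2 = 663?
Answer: 321029793063/36920 ≈ 8.6953e+6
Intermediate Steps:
K = -1326 (K = -2*663 = -1326)
X = 104
a = -707201/36920 (a = -1895/104 - 1326/1420 = -1895*1/104 - 1326*1/1420 = -1895/104 - 663/710 = -707201/36920 ≈ -19.155)
(-1530 - 4533)*(a - 1415) = (-1530 - 4533)*(-707201/36920 - 1415) = -6063*(-52949001/36920) = 321029793063/36920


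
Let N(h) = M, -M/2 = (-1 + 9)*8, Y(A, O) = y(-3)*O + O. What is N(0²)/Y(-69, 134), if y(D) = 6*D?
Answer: 64/1139 ≈ 0.056190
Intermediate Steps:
Y(A, O) = -17*O (Y(A, O) = (6*(-3))*O + O = -18*O + O = -17*O)
M = -128 (M = -2*(-1 + 9)*8 = -16*8 = -2*64 = -128)
N(h) = -128
N(0²)/Y(-69, 134) = -128/((-17*134)) = -128/(-2278) = -128*(-1/2278) = 64/1139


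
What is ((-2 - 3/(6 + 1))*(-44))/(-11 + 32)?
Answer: 748/147 ≈ 5.0884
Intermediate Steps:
((-2 - 3/(6 + 1))*(-44))/(-11 + 32) = ((-2 - 3/7)*(-44))/21 = ((-2 + (⅐)*(-3))*(-44))*(1/21) = ((-2 - 3/7)*(-44))*(1/21) = -17/7*(-44)*(1/21) = (748/7)*(1/21) = 748/147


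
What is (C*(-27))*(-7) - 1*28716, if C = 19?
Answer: -25125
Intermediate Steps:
(C*(-27))*(-7) - 1*28716 = (19*(-27))*(-7) - 1*28716 = -513*(-7) - 28716 = 3591 - 28716 = -25125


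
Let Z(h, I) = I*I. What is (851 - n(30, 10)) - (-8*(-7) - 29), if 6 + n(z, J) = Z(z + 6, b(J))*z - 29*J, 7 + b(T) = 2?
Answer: 370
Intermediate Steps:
b(T) = -5 (b(T) = -7 + 2 = -5)
Z(h, I) = I²
n(z, J) = -6 - 29*J + 25*z (n(z, J) = -6 + ((-5)²*z - 29*J) = -6 + (25*z - 29*J) = -6 + (-29*J + 25*z) = -6 - 29*J + 25*z)
(851 - n(30, 10)) - (-8*(-7) - 29) = (851 - (-6 - 29*10 + 25*30)) - (-8*(-7) - 29) = (851 - (-6 - 290 + 750)) - (56 - 29) = (851 - 1*454) - 1*27 = (851 - 454) - 27 = 397 - 27 = 370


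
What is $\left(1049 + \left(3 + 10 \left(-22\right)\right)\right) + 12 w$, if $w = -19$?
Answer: $604$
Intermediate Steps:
$\left(1049 + \left(3 + 10 \left(-22\right)\right)\right) + 12 w = \left(1049 + \left(3 + 10 \left(-22\right)\right)\right) + 12 \left(-19\right) = \left(1049 + \left(3 - 220\right)\right) - 228 = \left(1049 - 217\right) - 228 = 832 - 228 = 604$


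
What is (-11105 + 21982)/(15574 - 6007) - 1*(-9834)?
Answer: 94092755/9567 ≈ 9835.1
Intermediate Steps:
(-11105 + 21982)/(15574 - 6007) - 1*(-9834) = 10877/9567 + 9834 = 94092755/9567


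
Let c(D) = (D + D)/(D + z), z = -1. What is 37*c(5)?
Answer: 185/2 ≈ 92.500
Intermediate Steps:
c(D) = 2*D/(-1 + D) (c(D) = (D + D)/(D - 1) = (2*D)/(-1 + D) = 2*D/(-1 + D))
37*c(5) = 37*(2*5/(-1 + 5)) = 37*(2*5/4) = 37*(2*5*(¼)) = 37*(5/2) = 185/2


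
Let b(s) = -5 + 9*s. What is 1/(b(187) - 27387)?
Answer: -1/25709 ≈ -3.8897e-5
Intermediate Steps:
1/(b(187) - 27387) = 1/((-5 + 9*187) - 27387) = 1/((-5 + 1683) - 27387) = 1/(1678 - 27387) = 1/(-25709) = -1/25709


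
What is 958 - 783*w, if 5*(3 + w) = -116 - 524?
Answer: 103531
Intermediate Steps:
w = -131 (w = -3 + (-116 - 524)/5 = -3 + (⅕)*(-640) = -3 - 128 = -131)
958 - 783*w = 958 - 783*(-131) = 958 + 102573 = 103531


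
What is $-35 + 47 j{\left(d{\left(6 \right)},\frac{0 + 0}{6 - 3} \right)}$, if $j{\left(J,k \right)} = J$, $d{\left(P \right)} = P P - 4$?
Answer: $1469$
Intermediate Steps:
$d{\left(P \right)} = -4 + P^{2}$ ($d{\left(P \right)} = P^{2} - 4 = -4 + P^{2}$)
$-35 + 47 j{\left(d{\left(6 \right)},\frac{0 + 0}{6 - 3} \right)} = -35 + 47 \left(-4 + 6^{2}\right) = -35 + 47 \left(-4 + 36\right) = -35 + 47 \cdot 32 = -35 + 1504 = 1469$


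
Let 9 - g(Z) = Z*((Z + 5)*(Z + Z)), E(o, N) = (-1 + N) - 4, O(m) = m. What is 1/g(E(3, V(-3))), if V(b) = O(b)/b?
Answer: -1/23 ≈ -0.043478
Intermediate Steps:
V(b) = 1 (V(b) = b/b = 1)
E(o, N) = -5 + N
g(Z) = 9 - 2*Z**2*(5 + Z) (g(Z) = 9 - Z*(Z + 5)*(Z + Z) = 9 - Z*(5 + Z)*(2*Z) = 9 - Z*2*Z*(5 + Z) = 9 - 2*Z**2*(5 + Z))
1/g(E(3, V(-3))) = 1/(9 - 10*(-5 + 1)**2 - 2*(-5 + 1)**3) = 1/(9 - 10*(-4)**2 - 2*(-4)**3) = 1/(9 - 10*16 - 2*(-64)) = 1/(9 - 160 + 128) = 1/(-23) = -1/23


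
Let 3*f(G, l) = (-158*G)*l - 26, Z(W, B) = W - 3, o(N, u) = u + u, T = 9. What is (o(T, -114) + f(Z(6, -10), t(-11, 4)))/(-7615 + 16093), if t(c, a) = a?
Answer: -1303/12717 ≈ -0.10246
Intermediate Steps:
o(N, u) = 2*u
Z(W, B) = -3 + W
f(G, l) = -26/3 - 158*G*l/3 (f(G, l) = ((-158*G)*l - 26)/3 = (-158*G*l - 26)/3 = (-26 - 158*G*l)/3 = -26/3 - 158*G*l/3)
(o(T, -114) + f(Z(6, -10), t(-11, 4)))/(-7615 + 16093) = (2*(-114) + (-26/3 - 158/3*(-3 + 6)*4))/(-7615 + 16093) = (-228 + (-26/3 - 158/3*3*4))/8478 = (-228 + (-26/3 - 632))*(1/8478) = (-228 - 1922/3)*(1/8478) = -2606/3*1/8478 = -1303/12717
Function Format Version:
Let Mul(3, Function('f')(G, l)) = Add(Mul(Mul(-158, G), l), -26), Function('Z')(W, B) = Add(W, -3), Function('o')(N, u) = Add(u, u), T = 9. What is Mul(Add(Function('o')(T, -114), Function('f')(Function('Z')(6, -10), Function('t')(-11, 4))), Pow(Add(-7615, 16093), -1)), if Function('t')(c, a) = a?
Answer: Rational(-1303, 12717) ≈ -0.10246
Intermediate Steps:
Function('o')(N, u) = Mul(2, u)
Function('Z')(W, B) = Add(-3, W)
Function('f')(G, l) = Add(Rational(-26, 3), Mul(Rational(-158, 3), G, l)) (Function('f')(G, l) = Mul(Rational(1, 3), Add(Mul(Mul(-158, G), l), -26)) = Mul(Rational(1, 3), Add(Mul(-158, G, l), -26)) = Mul(Rational(1, 3), Add(-26, Mul(-158, G, l))) = Add(Rational(-26, 3), Mul(Rational(-158, 3), G, l)))
Mul(Add(Function('o')(T, -114), Function('f')(Function('Z')(6, -10), Function('t')(-11, 4))), Pow(Add(-7615, 16093), -1)) = Mul(Add(Mul(2, -114), Add(Rational(-26, 3), Mul(Rational(-158, 3), Add(-3, 6), 4))), Pow(Add(-7615, 16093), -1)) = Mul(Add(-228, Add(Rational(-26, 3), Mul(Rational(-158, 3), 3, 4))), Pow(8478, -1)) = Mul(Add(-228, Add(Rational(-26, 3), -632)), Rational(1, 8478)) = Mul(Add(-228, Rational(-1922, 3)), Rational(1, 8478)) = Mul(Rational(-2606, 3), Rational(1, 8478)) = Rational(-1303, 12717)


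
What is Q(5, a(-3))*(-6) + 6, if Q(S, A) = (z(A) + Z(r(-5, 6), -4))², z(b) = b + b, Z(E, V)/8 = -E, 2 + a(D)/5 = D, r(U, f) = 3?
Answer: -32850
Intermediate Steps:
a(D) = -10 + 5*D
Z(E, V) = -8*E (Z(E, V) = 8*(-E) = -8*E)
z(b) = 2*b
Q(S, A) = (-24 + 2*A)² (Q(S, A) = (2*A - 8*3)² = (2*A - 24)² = (-24 + 2*A)²)
Q(5, a(-3))*(-6) + 6 = (4*(-12 + (-10 + 5*(-3)))²)*(-6) + 6 = (4*(-12 + (-10 - 15))²)*(-6) + 6 = (4*(-12 - 25)²)*(-6) + 6 = (4*(-37)²)*(-6) + 6 = (4*1369)*(-6) + 6 = 5476*(-6) + 6 = -32856 + 6 = -32850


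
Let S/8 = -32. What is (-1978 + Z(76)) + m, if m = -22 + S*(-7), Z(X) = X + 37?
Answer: -95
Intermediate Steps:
S = -256 (S = 8*(-32) = -256)
Z(X) = 37 + X
m = 1770 (m = -22 - 256*(-7) = -22 + 1792 = 1770)
(-1978 + Z(76)) + m = (-1978 + (37 + 76)) + 1770 = (-1978 + 113) + 1770 = -1865 + 1770 = -95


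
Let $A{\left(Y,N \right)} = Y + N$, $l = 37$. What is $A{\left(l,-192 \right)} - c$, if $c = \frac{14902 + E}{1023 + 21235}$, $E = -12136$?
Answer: $- \frac{1726378}{11129} \approx -155.12$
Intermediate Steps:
$A{\left(Y,N \right)} = N + Y$
$c = \frac{1383}{11129}$ ($c = \frac{14902 - 12136}{1023 + 21235} = \frac{2766}{22258} = 2766 \cdot \frac{1}{22258} = \frac{1383}{11129} \approx 0.12427$)
$A{\left(l,-192 \right)} - c = \left(-192 + 37\right) - \frac{1383}{11129} = -155 - \frac{1383}{11129} = - \frac{1726378}{11129}$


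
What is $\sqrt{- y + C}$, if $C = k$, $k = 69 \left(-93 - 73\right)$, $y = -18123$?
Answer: $3 \sqrt{741} \approx 81.664$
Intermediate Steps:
$k = -11454$ ($k = 69 \left(-166\right) = -11454$)
$C = -11454$
$\sqrt{- y + C} = \sqrt{\left(-1\right) \left(-18123\right) - 11454} = \sqrt{18123 - 11454} = \sqrt{6669} = 3 \sqrt{741}$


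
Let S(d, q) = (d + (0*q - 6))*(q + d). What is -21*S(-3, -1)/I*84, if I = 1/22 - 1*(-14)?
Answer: -465696/103 ≈ -4521.3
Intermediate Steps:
I = 309/22 (I = 1/22 + 14 = 309/22 ≈ 14.045)
S(d, q) = (-6 + d)*(d + q) (S(d, q) = (d + (0 - 6))*(d + q) = (d - 6)*(d + q) = (-6 + d)*(d + q))
-21*S(-3, -1)/I*84 = -21*((-3)**2 - 6*(-3) - 6*(-1) - 3*(-1))/309/22*84 = -21*(9 + 18 + 6 + 3)*22/309*84 = -756*22/309*84 = -21*264/103*84 = -5544/103*84 = -465696/103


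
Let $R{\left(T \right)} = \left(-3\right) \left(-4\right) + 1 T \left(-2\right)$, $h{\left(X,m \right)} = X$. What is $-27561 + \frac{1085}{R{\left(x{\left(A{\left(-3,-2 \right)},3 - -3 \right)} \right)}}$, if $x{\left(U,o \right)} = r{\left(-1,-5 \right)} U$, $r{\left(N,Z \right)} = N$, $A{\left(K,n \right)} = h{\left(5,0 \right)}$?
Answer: $- \frac{605257}{22} \approx -27512.0$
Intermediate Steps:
$A{\left(K,n \right)} = 5$
$x{\left(U,o \right)} = - U$
$R{\left(T \right)} = 12 - 2 T$ ($R{\left(T \right)} = 12 + T \left(-2\right) = 12 - 2 T$)
$-27561 + \frac{1085}{R{\left(x{\left(A{\left(-3,-2 \right)},3 - -3 \right)} \right)}} = -27561 + \frac{1085}{12 - 2 \left(\left(-1\right) 5\right)} = -27561 + \frac{1085}{12 - -10} = -27561 + \frac{1085}{12 + 10} = -27561 + \frac{1085}{22} = - \frac{605257}{22}$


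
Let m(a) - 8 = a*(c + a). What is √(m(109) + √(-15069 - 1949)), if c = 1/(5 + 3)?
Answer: √(190442 + 16*I*√17018)/4 ≈ 109.1 + 0.59786*I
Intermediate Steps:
c = ⅛ (c = 1/8 = ⅛ ≈ 0.12500)
m(a) = 8 + a*(⅛ + a)
√(m(109) + √(-15069 - 1949)) = √((8 + 109² + (⅛)*109) + √(-15069 - 1949)) = √((8 + 11881 + 109/8) + √(-17018)) = √(95221/8 + I*√17018)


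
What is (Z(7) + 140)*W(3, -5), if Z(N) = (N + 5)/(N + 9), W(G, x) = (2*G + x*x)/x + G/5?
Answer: -3941/5 ≈ -788.20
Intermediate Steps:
W(G, x) = G/5 + (x² + 2*G)/x (W(G, x) = (2*G + x²)/x + G*(⅕) = (x² + 2*G)/x + G/5 = G/5 + (x² + 2*G)/x)
Z(N) = (5 + N)/(9 + N)
(Z(7) + 140)*W(3, -5) = ((5 + 7)/(9 + 7) + 140)*(-5 + (⅕)*3 + 2*3/(-5)) = (12/16 + 140)*(-5 + ⅗ + 2*3*(-⅕)) = ((1/16)*12 + 140)*(-5 + ⅗ - 6/5) = (¾ + 140)*(-28/5) = (563/4)*(-28/5) = -3941/5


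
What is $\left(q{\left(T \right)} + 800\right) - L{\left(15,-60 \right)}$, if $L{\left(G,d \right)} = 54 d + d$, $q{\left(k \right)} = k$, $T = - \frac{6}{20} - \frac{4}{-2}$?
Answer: $\frac{41017}{10} \approx 4101.7$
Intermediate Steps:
$T = \frac{17}{10}$ ($T = \left(-6\right) \frac{1}{20} - -2 = - \frac{3}{10} + 2 = \frac{17}{10} \approx 1.7$)
$L{\left(G,d \right)} = 55 d$
$\left(q{\left(T \right)} + 800\right) - L{\left(15,-60 \right)} = \left(\frac{17}{10} + 800\right) - 55 \left(-60\right) = \frac{8017}{10} - -3300 = \frac{8017}{10} + 3300 = \frac{41017}{10}$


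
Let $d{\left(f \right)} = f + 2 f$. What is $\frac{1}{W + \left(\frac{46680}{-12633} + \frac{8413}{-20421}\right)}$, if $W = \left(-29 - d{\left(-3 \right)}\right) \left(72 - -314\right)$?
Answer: $- \frac{85992831}{664217833223} \approx -0.00012946$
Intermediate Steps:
$d{\left(f \right)} = 3 f$
$W = -7720$ ($W = \left(-29 - 3 \left(-3\right)\right) \left(72 - -314\right) = \left(-29 - -9\right) \left(72 + 314\right) = \left(-29 + 9\right) 386 = \left(-20\right) 386 = -7720$)
$\frac{1}{W + \left(\frac{46680}{-12633} + \frac{8413}{-20421}\right)} = \frac{1}{-7720 + \left(\frac{46680}{-12633} + \frac{8413}{-20421}\right)} = \frac{1}{-7720 + \left(46680 \left(- \frac{1}{12633}\right) + 8413 \left(- \frac{1}{20421}\right)\right)} = \frac{1}{-7720 - \frac{353177903}{85992831}} = \frac{1}{- \frac{664217833223}{85992831}} = - \frac{85992831}{664217833223}$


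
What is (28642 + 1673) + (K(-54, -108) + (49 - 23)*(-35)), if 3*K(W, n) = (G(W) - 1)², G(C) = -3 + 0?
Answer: 88231/3 ≈ 29410.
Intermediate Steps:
G(C) = -3
K(W, n) = 16/3 (K(W, n) = (-3 - 1)²/3 = (⅓)*(-4)² = (⅓)*16 = 16/3)
(28642 + 1673) + (K(-54, -108) + (49 - 23)*(-35)) = (28642 + 1673) + (16/3 + (49 - 23)*(-35)) = 30315 + (16/3 + 26*(-35)) = 30315 + (16/3 - 910) = 30315 - 2714/3 = 88231/3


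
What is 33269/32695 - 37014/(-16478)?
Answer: 879189656/269374105 ≈ 3.2638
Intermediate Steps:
33269/32695 - 37014/(-16478) = 33269*(1/32695) - 37014*(-1/16478) = 33269/32695 + 18507/8239 = 879189656/269374105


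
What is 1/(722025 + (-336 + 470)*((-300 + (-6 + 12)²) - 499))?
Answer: 1/619783 ≈ 1.6135e-6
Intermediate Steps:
1/(722025 + (-336 + 470)*((-300 + (-6 + 12)²) - 499)) = 1/(722025 + 134*((-300 + 6²) - 499)) = 1/(722025 + 134*((-300 + 36) - 499)) = 1/(722025 + 134*(-264 - 499)) = 1/(722025 + 134*(-763)) = 1/(722025 - 102242) = 1/619783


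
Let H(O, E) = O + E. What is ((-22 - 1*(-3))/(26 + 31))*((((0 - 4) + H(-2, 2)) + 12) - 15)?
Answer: 7/3 ≈ 2.3333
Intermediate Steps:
H(O, E) = E + O
((-22 - 1*(-3))/(26 + 31))*((((0 - 4) + H(-2, 2)) + 12) - 15) = ((-22 - 1*(-3))/(26 + 31))*((((0 - 4) + (2 - 2)) + 12) - 15) = ((-22 + 3)/57)*(((-4 + 0) + 12) - 15) = (-19*1/57)*((-4 + 12) - 15) = -(8 - 15)/3 = -⅓*(-7) = 7/3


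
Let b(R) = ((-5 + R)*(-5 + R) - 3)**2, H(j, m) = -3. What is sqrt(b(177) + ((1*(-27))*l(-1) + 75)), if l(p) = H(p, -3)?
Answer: sqrt(875035717) ≈ 29581.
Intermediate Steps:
l(p) = -3
b(R) = (-3 + (-5 + R)**2)**2 (b(R) = ((-5 + R)**2 - 3)**2 = (-3 + (-5 + R)**2)**2)
sqrt(b(177) + ((1*(-27))*l(-1) + 75)) = sqrt((-3 + (-5 + 177)**2)**2 + ((1*(-27))*(-3) + 75)) = sqrt((-3 + 172**2)**2 + (-27*(-3) + 75)) = sqrt((-3 + 29584)**2 + (81 + 75)) = sqrt(29581**2 + 156) = sqrt(875035561 + 156) = sqrt(875035717)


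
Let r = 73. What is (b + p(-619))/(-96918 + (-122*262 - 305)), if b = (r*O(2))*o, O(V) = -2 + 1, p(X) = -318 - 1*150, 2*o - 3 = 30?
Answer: 3345/258374 ≈ 0.012946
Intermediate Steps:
o = 33/2 (o = 3/2 + (½)*30 = 3/2 + 15 = 33/2 ≈ 16.500)
p(X) = -468 (p(X) = -318 - 150 = -468)
O(V) = -1
b = -2409/2 (b = (73*(-1))*(33/2) = -73*33/2 = -2409/2 ≈ -1204.5)
(b + p(-619))/(-96918 + (-122*262 - 305)) = (-2409/2 - 468)/(-96918 + (-122*262 - 305)) = -3345/(2*(-96918 + (-31964 - 305))) = -3345/(2*(-96918 - 32269)) = -3345/2/(-129187) = -3345/2*(-1/129187) = 3345/258374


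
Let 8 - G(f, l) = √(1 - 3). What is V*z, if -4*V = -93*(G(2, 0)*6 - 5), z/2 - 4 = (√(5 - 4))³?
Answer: 19995/2 - 1395*I*√2 ≈ 9997.5 - 1972.8*I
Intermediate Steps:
G(f, l) = 8 - I*√2 (G(f, l) = 8 - √(1 - 3) = 8 - √(-2) = 8 - I*√2)
z = 10 (z = 8 + 2*(√(5 - 4))³ = 8 + 2*(√1)³ = 8 + 2*1³ = 8 + 2*1 = 8 + 2 = 10)
V = 3999/4 - 279*I*√2/2 (V = -(-93)*((8 - I*√2)*6 - 5)/4 = -(-93)*((48 - 6*I*√2) - 5)/4 = -(-93)*(43 - 6*I*√2)/4 = -(-3999 + 558*I*√2)/4 = 3999/4 - 279*I*√2/2 ≈ 999.75 - 197.28*I)
V*z = (3999/4 - 279*I*√2/2)*10 = 19995/2 - 1395*I*√2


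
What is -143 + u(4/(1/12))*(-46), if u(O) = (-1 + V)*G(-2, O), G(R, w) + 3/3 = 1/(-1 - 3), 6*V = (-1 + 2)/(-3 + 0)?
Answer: -7333/36 ≈ -203.69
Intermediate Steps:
V = -1/18 (V = ((-1 + 2)/(-3 + 0))/6 = (1/(-3))/6 = (1*(-⅓))/6 = (⅙)*(-⅓) = -1/18 ≈ -0.055556)
G(R, w) = -5/4 (G(R, w) = -1 + 1/(-1 - 3) = -1 + 1/(-4) = -1 - ¼ = -5/4)
u(O) = 95/72 (u(O) = (-1 - 1/18)*(-5/4) = -19/18*(-5/4) = 95/72)
-143 + u(4/(1/12))*(-46) = -143 + (95/72)*(-46) = -143 - 2185/36 = -7333/36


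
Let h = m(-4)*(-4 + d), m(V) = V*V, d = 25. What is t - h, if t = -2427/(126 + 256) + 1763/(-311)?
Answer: -41345735/118802 ≈ -348.02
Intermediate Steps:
m(V) = V²
t = -1428263/118802 (t = -2427/382 + 1763*(-1/311) = -2427*1/382 - 1763/311 = -2427/382 - 1763/311 = -1428263/118802 ≈ -12.022)
h = 336 (h = (-4)²*(-4 + 25) = 16*21 = 336)
t - h = -1428263/118802 - 1*336 = -1428263/118802 - 336 = -41345735/118802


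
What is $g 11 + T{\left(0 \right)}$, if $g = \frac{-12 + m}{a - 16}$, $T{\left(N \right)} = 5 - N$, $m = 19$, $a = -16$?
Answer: $\frac{83}{32} \approx 2.5938$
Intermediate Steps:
$g = - \frac{7}{32}$ ($g = \frac{-12 + 19}{-16 - 16} = \frac{7}{-32} = 7 \left(- \frac{1}{32}\right) = - \frac{7}{32} \approx -0.21875$)
$g 11 + T{\left(0 \right)} = \left(- \frac{7}{32}\right) 11 + \left(5 - 0\right) = - \frac{77}{32} + \left(5 + 0\right) = - \frac{77}{32} + 5 = \frac{83}{32}$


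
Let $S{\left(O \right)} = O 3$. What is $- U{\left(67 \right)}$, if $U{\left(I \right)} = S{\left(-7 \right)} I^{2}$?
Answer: $94269$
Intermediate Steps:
$S{\left(O \right)} = 3 O$
$U{\left(I \right)} = - 21 I^{2}$ ($U{\left(I \right)} = 3 \left(-7\right) I^{2} = - 21 I^{2}$)
$- U{\left(67 \right)} = - \left(-21\right) 67^{2} = - \left(-21\right) 4489 = \left(-1\right) \left(-94269\right) = 94269$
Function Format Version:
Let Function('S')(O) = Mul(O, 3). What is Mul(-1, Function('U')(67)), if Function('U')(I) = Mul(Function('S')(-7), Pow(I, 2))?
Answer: 94269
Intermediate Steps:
Function('S')(O) = Mul(3, O)
Function('U')(I) = Mul(-21, Pow(I, 2)) (Function('U')(I) = Mul(Mul(3, -7), Pow(I, 2)) = Mul(-21, Pow(I, 2)))
Mul(-1, Function('U')(67)) = Mul(-1, Mul(-21, Pow(67, 2))) = Mul(-1, Mul(-21, 4489)) = Mul(-1, -94269) = 94269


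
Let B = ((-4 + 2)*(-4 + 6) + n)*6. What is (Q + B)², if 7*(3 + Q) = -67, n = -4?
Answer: 179776/49 ≈ 3668.9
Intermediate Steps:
B = -48 (B = ((-4 + 2)*(-4 + 6) - 4)*6 = (-2*2 - 4)*6 = (-4 - 4)*6 = -8*6 = -48)
Q = -88/7 (Q = -3 + (⅐)*(-67) = -3 - 67/7 = -88/7 ≈ -12.571)
(Q + B)² = (-88/7 - 48)² = (-424/7)² = 179776/49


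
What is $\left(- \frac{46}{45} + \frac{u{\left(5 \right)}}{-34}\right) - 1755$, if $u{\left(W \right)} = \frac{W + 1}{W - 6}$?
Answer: $- \frac{1343222}{765} \approx -1755.8$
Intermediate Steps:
$u{\left(W \right)} = \frac{1 + W}{-6 + W}$
$\left(- \frac{46}{45} + \frac{u{\left(5 \right)}}{-34}\right) - 1755 = \left(- \frac{46}{45} + \frac{\frac{1}{-6 + 5} \left(1 + 5\right)}{-34}\right) - 1755 = \left(\left(-46\right) \frac{1}{45} + \frac{1}{-1} \cdot 6 \left(- \frac{1}{34}\right)\right) - 1755 = \left(- \frac{46}{45} + \left(-1\right) 6 \left(- \frac{1}{34}\right)\right) - 1755 = \left(- \frac{46}{45} - - \frac{3}{17}\right) - 1755 = \left(- \frac{46}{45} + \frac{3}{17}\right) - 1755 = - \frac{647}{765} - 1755 = - \frac{1343222}{765}$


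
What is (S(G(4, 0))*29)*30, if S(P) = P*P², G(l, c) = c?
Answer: 0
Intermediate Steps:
S(P) = P³
(S(G(4, 0))*29)*30 = (0³*29)*30 = (0*29)*30 = 0*30 = 0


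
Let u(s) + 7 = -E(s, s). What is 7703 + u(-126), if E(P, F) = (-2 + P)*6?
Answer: 8464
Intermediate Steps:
E(P, F) = -12 + 6*P
u(s) = 5 - 6*s (u(s) = -7 - (-12 + 6*s) = -7 + (12 - 6*s) = 5 - 6*s)
7703 + u(-126) = 7703 + (5 - 6*(-126)) = 7703 + (5 + 756) = 7703 + 761 = 8464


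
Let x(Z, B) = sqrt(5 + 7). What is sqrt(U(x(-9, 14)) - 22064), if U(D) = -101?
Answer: I*sqrt(22165) ≈ 148.88*I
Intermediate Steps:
x(Z, B) = 2*sqrt(3) (x(Z, B) = sqrt(12) = 2*sqrt(3))
sqrt(U(x(-9, 14)) - 22064) = sqrt(-101 - 22064) = sqrt(-22165) = I*sqrt(22165)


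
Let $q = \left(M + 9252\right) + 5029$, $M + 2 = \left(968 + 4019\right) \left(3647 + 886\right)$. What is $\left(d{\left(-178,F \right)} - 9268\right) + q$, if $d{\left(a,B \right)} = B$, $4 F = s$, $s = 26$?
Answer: $\frac{45222177}{2} \approx 2.2611 \cdot 10^{7}$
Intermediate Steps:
$F = \frac{13}{2}$ ($F = \frac{1}{4} \cdot 26 = \frac{13}{2} \approx 6.5$)
$M = 22606069$ ($M = -2 + \left(968 + 4019\right) \left(3647 + 886\right) = -2 + 4987 \cdot 4533 = -2 + 22606071 = 22606069$)
$q = 22620350$ ($q = \left(22606069 + 9252\right) + 5029 = 22615321 + 5029 = 22620350$)
$\left(d{\left(-178,F \right)} - 9268\right) + q = \left(\frac{13}{2} - 9268\right) + 22620350 = - \frac{18523}{2} + 22620350 = \frac{45222177}{2}$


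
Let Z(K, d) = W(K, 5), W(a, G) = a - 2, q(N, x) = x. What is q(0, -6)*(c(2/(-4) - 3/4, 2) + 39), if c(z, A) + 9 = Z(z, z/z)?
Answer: -321/2 ≈ -160.50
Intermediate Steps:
W(a, G) = -2 + a
Z(K, d) = -2 + K
c(z, A) = -11 + z (c(z, A) = -9 + (-2 + z) = -11 + z)
q(0, -6)*(c(2/(-4) - 3/4, 2) + 39) = -6*((-11 + (2/(-4) - 3/4)) + 39) = -6*((-11 + (2*(-1/4) - 3*1/4)) + 39) = -6*((-11 + (-1/2 - 3/4)) + 39) = -6*((-11 - 5/4) + 39) = -6*(-49/4 + 39) = -6*107/4 = -321/2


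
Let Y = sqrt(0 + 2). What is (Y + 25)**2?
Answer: (25 + sqrt(2))**2 ≈ 697.71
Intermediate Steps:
Y = sqrt(2) ≈ 1.4142
(Y + 25)**2 = (sqrt(2) + 25)**2 = (25 + sqrt(2))**2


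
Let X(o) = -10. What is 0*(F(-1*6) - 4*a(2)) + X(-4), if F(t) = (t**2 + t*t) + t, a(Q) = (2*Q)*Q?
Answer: -10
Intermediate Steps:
a(Q) = 2*Q**2
F(t) = t + 2*t**2 (F(t) = (t**2 + t**2) + t = 2*t**2 + t = t + 2*t**2)
0*(F(-1*6) - 4*a(2)) + X(-4) = 0*((-1*6)*(1 + 2*(-1*6)) - 8*2**2) - 10 = 0*(-6*(1 + 2*(-6)) - 8*4) - 10 = 0*(-6*(1 - 12) - 4*8) - 10 = 0*(-6*(-11) - 32) - 10 = 0*(66 - 32) - 10 = 0*34 - 10 = 0 - 10 = -10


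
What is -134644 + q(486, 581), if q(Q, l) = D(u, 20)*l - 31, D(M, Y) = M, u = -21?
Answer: -146876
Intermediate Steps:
q(Q, l) = -31 - 21*l (q(Q, l) = -21*l - 31 = -31 - 21*l)
-134644 + q(486, 581) = -134644 + (-31 - 21*581) = -134644 + (-31 - 12201) = -134644 - 12232 = -146876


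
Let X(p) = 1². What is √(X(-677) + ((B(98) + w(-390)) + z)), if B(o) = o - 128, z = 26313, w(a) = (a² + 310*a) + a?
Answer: √57094 ≈ 238.94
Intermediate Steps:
X(p) = 1
w(a) = a² + 311*a
B(o) = -128 + o
√(X(-677) + ((B(98) + w(-390)) + z)) = √(1 + (((-128 + 98) - 390*(311 - 390)) + 26313)) = √(1 + ((-30 - 390*(-79)) + 26313)) = √(1 + ((-30 + 30810) + 26313)) = √(1 + (30780 + 26313)) = √(1 + 57093) = √57094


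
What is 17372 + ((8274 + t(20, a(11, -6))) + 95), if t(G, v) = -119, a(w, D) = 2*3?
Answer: 25622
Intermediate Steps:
a(w, D) = 6
17372 + ((8274 + t(20, a(11, -6))) + 95) = 17372 + ((8274 - 119) + 95) = 17372 + (8155 + 95) = 17372 + 8250 = 25622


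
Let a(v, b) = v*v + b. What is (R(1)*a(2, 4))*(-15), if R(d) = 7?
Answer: -840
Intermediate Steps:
a(v, b) = b + v² (a(v, b) = v² + b = b + v²)
(R(1)*a(2, 4))*(-15) = (7*(4 + 2²))*(-15) = (7*(4 + 4))*(-15) = (7*8)*(-15) = 56*(-15) = -840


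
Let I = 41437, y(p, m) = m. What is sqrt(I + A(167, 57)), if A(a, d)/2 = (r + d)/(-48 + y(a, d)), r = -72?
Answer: sqrt(372903)/3 ≈ 203.55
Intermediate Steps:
A(a, d) = 2*(-72 + d)/(-48 + d) (A(a, d) = 2*((-72 + d)/(-48 + d)) = 2*(-72 + d)/(-48 + d))
sqrt(I + A(167, 57)) = sqrt(41437 + 2*(-72 + 57)/(-48 + 57)) = sqrt(41437 + 2*(-15)/9) = sqrt(41437 + 2*(1/9)*(-15)) = sqrt(41437 - 10/3) = sqrt(124301/3) = sqrt(372903)/3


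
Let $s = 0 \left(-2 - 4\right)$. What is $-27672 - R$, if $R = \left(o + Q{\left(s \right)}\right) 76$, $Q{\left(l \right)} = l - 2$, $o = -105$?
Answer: $-19540$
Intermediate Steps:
$s = 0$ ($s = 0 \left(-6\right) = 0$)
$Q{\left(l \right)} = -2 + l$ ($Q{\left(l \right)} = l - 2 = -2 + l$)
$R = -8132$ ($R = \left(-105 + \left(-2 + 0\right)\right) 76 = \left(-105 - 2\right) 76 = \left(-107\right) 76 = -8132$)
$-27672 - R = -27672 - -8132 = -27672 + 8132 = -19540$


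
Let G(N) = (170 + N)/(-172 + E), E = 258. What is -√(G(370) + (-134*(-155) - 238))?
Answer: -√37975278/43 ≈ -143.31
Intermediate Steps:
G(N) = 85/43 + N/86 (G(N) = (170 + N)/(-172 + 258) = (170 + N)/86 = (170 + N)*(1/86) = 85/43 + N/86)
-√(G(370) + (-134*(-155) - 238)) = -√((85/43 + (1/86)*370) + (-134*(-155) - 238)) = -√((85/43 + 185/43) + (20770 - 238)) = -√(270/43 + 20532) = -√(883146/43) = -√37975278/43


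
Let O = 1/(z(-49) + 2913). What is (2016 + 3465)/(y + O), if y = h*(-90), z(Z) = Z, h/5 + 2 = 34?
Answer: -2242512/5891657 ≈ -0.38062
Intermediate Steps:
h = 160 (h = -10 + 5*34 = -10 + 170 = 160)
y = -14400 (y = 160*(-90) = -14400)
O = 1/2864 (O = 1/(-49 + 2913) = 1/2864 ≈ 0.00034916)
(2016 + 3465)/(y + O) = (2016 + 3465)/(-14400 + 1/2864) = 5481/(-41241599/2864) = 5481*(-2864/41241599) = -2242512/5891657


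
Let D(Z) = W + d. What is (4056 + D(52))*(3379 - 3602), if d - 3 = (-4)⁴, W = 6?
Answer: -963583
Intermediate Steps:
d = 259 (d = 3 + (-4)⁴ = 3 + 256 = 259)
D(Z) = 265 (D(Z) = 6 + 259 = 265)
(4056 + D(52))*(3379 - 3602) = (4056 + 265)*(3379 - 3602) = 4321*(-223) = -963583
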